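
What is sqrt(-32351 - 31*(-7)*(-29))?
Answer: 2*I*sqrt(9661) ≈ 196.58*I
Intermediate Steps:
sqrt(-32351 - 31*(-7)*(-29)) = sqrt(-32351 + 217*(-29)) = sqrt(-32351 - 6293) = sqrt(-38644) = 2*I*sqrt(9661)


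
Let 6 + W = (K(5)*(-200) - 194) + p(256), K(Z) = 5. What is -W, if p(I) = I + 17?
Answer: 927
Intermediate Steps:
p(I) = 17 + I
W = -927 (W = -6 + ((5*(-200) - 194) + (17 + 256)) = -6 + ((-1000 - 194) + 273) = -6 + (-1194 + 273) = -6 - 921 = -927)
-W = -1*(-927) = 927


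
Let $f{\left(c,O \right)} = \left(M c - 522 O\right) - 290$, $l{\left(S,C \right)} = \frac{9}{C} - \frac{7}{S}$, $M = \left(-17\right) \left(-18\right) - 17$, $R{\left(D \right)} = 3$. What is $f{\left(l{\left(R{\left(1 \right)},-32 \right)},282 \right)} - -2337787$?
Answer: $\frac{210195589}{96} \approx 2.1895 \cdot 10^{6}$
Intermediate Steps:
$M = 289$ ($M = 306 - 17 = 289$)
$l{\left(S,C \right)} = - \frac{7}{S} + \frac{9}{C}$
$f{\left(c,O \right)} = -290 - 522 O + 289 c$ ($f{\left(c,O \right)} = \left(289 c - 522 O\right) - 290 = \left(- 522 O + 289 c\right) - 290 = -290 - 522 O + 289 c$)
$f{\left(l{\left(R{\left(1 \right)},-32 \right)},282 \right)} - -2337787 = \left(-290 - 147204 + 289 \left(- \frac{7}{3} + \frac{9}{-32}\right)\right) - -2337787 = \left(-290 - 147204 + 289 \left(\left(-7\right) \frac{1}{3} + 9 \left(- \frac{1}{32}\right)\right)\right) + 2337787 = \left(-290 - 147204 + 289 \left(- \frac{7}{3} - \frac{9}{32}\right)\right) + 2337787 = \left(-290 - 147204 + 289 \left(- \frac{251}{96}\right)\right) + 2337787 = \left(-290 - 147204 - \frac{72539}{96}\right) + 2337787 = - \frac{14231963}{96} + 2337787 = \frac{210195589}{96}$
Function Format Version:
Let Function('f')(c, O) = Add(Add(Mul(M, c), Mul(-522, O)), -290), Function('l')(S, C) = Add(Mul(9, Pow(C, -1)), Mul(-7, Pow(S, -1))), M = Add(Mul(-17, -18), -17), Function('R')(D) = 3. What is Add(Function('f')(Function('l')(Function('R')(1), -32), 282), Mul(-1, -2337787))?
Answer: Rational(210195589, 96) ≈ 2.1895e+6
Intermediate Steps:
M = 289 (M = Add(306, -17) = 289)
Function('l')(S, C) = Add(Mul(-7, Pow(S, -1)), Mul(9, Pow(C, -1)))
Function('f')(c, O) = Add(-290, Mul(-522, O), Mul(289, c)) (Function('f')(c, O) = Add(Add(Mul(289, c), Mul(-522, O)), -290) = Add(Add(Mul(-522, O), Mul(289, c)), -290) = Add(-290, Mul(-522, O), Mul(289, c)))
Add(Function('f')(Function('l')(Function('R')(1), -32), 282), Mul(-1, -2337787)) = Add(Add(-290, Mul(-522, 282), Mul(289, Add(Mul(-7, Pow(3, -1)), Mul(9, Pow(-32, -1))))), Mul(-1, -2337787)) = Add(Add(-290, -147204, Mul(289, Add(Mul(-7, Rational(1, 3)), Mul(9, Rational(-1, 32))))), 2337787) = Add(Add(-290, -147204, Mul(289, Add(Rational(-7, 3), Rational(-9, 32)))), 2337787) = Add(Add(-290, -147204, Mul(289, Rational(-251, 96))), 2337787) = Add(Add(-290, -147204, Rational(-72539, 96)), 2337787) = Add(Rational(-14231963, 96), 2337787) = Rational(210195589, 96)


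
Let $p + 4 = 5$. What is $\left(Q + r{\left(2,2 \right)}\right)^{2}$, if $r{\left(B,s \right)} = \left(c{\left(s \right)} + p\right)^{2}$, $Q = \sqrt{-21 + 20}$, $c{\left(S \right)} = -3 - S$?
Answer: $\left(16 + i\right)^{2} \approx 255.0 + 32.0 i$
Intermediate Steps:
$p = 1$ ($p = -4 + 5 = 1$)
$Q = i$ ($Q = \sqrt{-1} = i \approx 1.0 i$)
$r{\left(B,s \right)} = \left(-2 - s\right)^{2}$ ($r{\left(B,s \right)} = \left(\left(-3 - s\right) + 1\right)^{2} = \left(-2 - s\right)^{2}$)
$\left(Q + r{\left(2,2 \right)}\right)^{2} = \left(i + \left(2 + 2\right)^{2}\right)^{2} = \left(i + 4^{2}\right)^{2} = \left(i + 16\right)^{2} = \left(16 + i\right)^{2}$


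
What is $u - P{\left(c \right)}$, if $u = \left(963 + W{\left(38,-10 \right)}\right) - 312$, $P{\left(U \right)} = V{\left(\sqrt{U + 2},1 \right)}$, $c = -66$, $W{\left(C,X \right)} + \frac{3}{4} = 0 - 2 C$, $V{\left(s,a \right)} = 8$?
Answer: $\frac{2265}{4} \approx 566.25$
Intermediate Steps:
$W{\left(C,X \right)} = - \frac{3}{4} - 2 C$ ($W{\left(C,X \right)} = - \frac{3}{4} + \left(0 - 2 C\right) = - \frac{3}{4} - 2 C$)
$P{\left(U \right)} = 8$
$u = \frac{2297}{4}$ ($u = \left(963 - \frac{307}{4}\right) - 312 = \frac{3545}{4} - 312 = \frac{2297}{4} \approx 574.25$)
$u - P{\left(c \right)} = \frac{2297}{4} - 8 = \frac{2265}{4}$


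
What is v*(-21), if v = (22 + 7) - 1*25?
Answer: -84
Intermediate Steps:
v = 4 (v = 29 - 25 = 4)
v*(-21) = 4*(-21) = -84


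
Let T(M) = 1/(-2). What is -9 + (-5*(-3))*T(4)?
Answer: -33/2 ≈ -16.500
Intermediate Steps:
T(M) = -½
-9 + (-5*(-3))*T(4) = -9 - 5*(-3)*(-½) = -9 + 15*(-½) = -9 - 15/2 = -33/2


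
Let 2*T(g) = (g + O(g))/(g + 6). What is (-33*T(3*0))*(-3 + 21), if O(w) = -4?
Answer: 198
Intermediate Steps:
T(g) = (-4 + g)/(2*(6 + g)) (T(g) = ((g - 4)/(g + 6))/2 = ((-4 + g)/(6 + g))/2 = (-4 + g)/(2*(6 + g)))
(-33*T(3*0))*(-3 + 21) = (-33*(-4 + 3*0)/(2*(6 + 3*0)))*(-3 + 21) = -33*(-4 + 0)/(2*(6 + 0))*18 = -33*(-4)/(2*6)*18 = -33*(-⅓)*18 = 11*18 = 198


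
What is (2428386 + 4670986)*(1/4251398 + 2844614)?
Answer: 42928433873735252878/2125699 ≈ 2.0195e+13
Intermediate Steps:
(2428386 + 4670986)*(1/4251398 + 2844614) = 7099372*(1/4251398 + 2844614) = 7099372*(12093586270373/4251398) = 42928433873735252878/2125699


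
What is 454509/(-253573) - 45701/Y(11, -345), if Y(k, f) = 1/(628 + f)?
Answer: -3279557181968/253573 ≈ -1.2933e+7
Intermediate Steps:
454509/(-253573) - 45701/Y(11, -345) = 454509/(-253573) - 45701/(1/(628 - 345)) = 454509*(-1/253573) - 45701/(1/283) = -454509/253573 - 45701/1/283 = -454509/253573 - 45701*283 = -454509/253573 - 12933383 = -3279557181968/253573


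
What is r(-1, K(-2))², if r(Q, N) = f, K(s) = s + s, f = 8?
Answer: 64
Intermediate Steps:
K(s) = 2*s
r(Q, N) = 8
r(-1, K(-2))² = 8² = 64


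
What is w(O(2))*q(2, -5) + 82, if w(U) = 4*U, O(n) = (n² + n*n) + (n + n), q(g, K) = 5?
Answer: 322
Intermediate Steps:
O(n) = 2*n + 2*n² (O(n) = (n² + n²) + 2*n = 2*n² + 2*n = 2*n + 2*n²)
w(O(2))*q(2, -5) + 82 = (4*(2*2*(1 + 2)))*5 + 82 = (4*(2*2*3))*5 + 82 = (4*12)*5 + 82 = 48*5 + 82 = 240 + 82 = 322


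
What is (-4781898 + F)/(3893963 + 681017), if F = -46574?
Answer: -1207118/1143745 ≈ -1.0554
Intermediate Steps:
(-4781898 + F)/(3893963 + 681017) = (-4781898 - 46574)/(3893963 + 681017) = -4828472/4574980 = -4828472*1/4574980 = -1207118/1143745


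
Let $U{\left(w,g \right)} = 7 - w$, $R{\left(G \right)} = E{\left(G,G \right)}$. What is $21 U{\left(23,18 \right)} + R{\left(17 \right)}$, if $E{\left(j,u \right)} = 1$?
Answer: $-335$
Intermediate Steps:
$R{\left(G \right)} = 1$
$21 U{\left(23,18 \right)} + R{\left(17 \right)} = 21 \left(7 - 23\right) + 1 = 21 \left(-16\right) + 1 = -336 + 1 = -335$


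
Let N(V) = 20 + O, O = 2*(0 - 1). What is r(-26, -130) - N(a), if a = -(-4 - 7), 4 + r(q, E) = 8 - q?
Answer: 12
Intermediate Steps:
r(q, E) = 4 - q (r(q, E) = -4 + (8 - q) = 4 - q)
a = 11 (a = -1*(-11) = 11)
O = -2 (O = 2*(-1) = -2)
N(V) = 18 (N(V) = 20 - 2 = 18)
r(-26, -130) - N(a) = (4 - 1*(-26)) - 1*18 = (4 + 26) - 18 = 30 - 18 = 12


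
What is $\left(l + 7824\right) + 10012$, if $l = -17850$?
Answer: $-14$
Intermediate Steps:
$\left(l + 7824\right) + 10012 = \left(-17850 + 7824\right) + 10012 = -10026 + 10012 = -14$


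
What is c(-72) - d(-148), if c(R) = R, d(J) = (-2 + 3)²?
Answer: -73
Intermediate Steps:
d(J) = 1 (d(J) = 1² = 1)
c(-72) - d(-148) = -72 - 1*1 = -72 - 1 = -73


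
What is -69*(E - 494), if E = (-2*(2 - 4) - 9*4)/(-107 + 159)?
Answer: 443670/13 ≈ 34128.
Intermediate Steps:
E = -8/13 (E = (-2*(-2) - 36)/52 = (4 - 36)*(1/52) = -32*1/52 = -8/13 ≈ -0.61539)
-69*(E - 494) = -69*(-8/13 - 494) = -69*(-6430/13) = 443670/13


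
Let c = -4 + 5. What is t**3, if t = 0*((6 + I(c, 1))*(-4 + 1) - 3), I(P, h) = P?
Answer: 0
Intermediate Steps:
c = 1
t = 0 (t = 0*((6 + 1)*(-4 + 1) - 3) = 0*(7*(-3) - 3) = 0*(-21 - 3) = 0*(-24) = 0)
t**3 = 0**3 = 0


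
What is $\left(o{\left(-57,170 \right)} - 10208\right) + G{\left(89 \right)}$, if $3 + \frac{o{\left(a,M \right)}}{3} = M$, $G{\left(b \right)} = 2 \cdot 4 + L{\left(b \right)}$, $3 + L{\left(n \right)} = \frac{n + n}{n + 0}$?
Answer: $-9700$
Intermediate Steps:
$L{\left(n \right)} = -1$ ($L{\left(n \right)} = -3 + \frac{n + n}{n + 0} = -3 + \frac{2 n}{n} = -3 + 2 = -1$)
$G{\left(b \right)} = 7$ ($G{\left(b \right)} = 2 \cdot 4 - 1 = 8 - 1 = 7$)
$o{\left(a,M \right)} = -9 + 3 M$
$\left(o{\left(-57,170 \right)} - 10208\right) + G{\left(89 \right)} = \left(\left(-9 + 3 \cdot 170\right) - 10208\right) + 7 = \left(\left(-9 + 510\right) - 10208\right) + 7 = \left(501 - 10208\right) + 7 = -9707 + 7 = -9700$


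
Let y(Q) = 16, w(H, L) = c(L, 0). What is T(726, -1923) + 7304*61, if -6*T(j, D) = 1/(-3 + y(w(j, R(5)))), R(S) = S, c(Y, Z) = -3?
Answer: 34752431/78 ≈ 4.4554e+5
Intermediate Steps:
w(H, L) = -3
T(j, D) = -1/78 (T(j, D) = -1/(6*(-3 + 16)) = -1/6/13 = -1/6*1/13 = -1/78)
T(726, -1923) + 7304*61 = -1/78 + 7304*61 = -1/78 + 445544 = 34752431/78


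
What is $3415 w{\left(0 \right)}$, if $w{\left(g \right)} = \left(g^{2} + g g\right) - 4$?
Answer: $-13660$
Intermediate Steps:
$w{\left(g \right)} = -4 + 2 g^{2}$ ($w{\left(g \right)} = \left(g^{2} + g^{2}\right) - 4 = 2 g^{2} - 4 = -4 + 2 g^{2}$)
$3415 w{\left(0 \right)} = 3415 \left(-4 + 2 \cdot 0^{2}\right) = 3415 \left(-4 + 2 \cdot 0\right) = 3415 \left(-4 + 0\right) = 3415 \left(-4\right) = -13660$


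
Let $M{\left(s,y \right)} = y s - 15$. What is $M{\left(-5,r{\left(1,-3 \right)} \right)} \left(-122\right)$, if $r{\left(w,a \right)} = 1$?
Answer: $2440$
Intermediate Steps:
$M{\left(s,y \right)} = -15 + s y$ ($M{\left(s,y \right)} = s y - 15 = -15 + s y$)
$M{\left(-5,r{\left(1,-3 \right)} \right)} \left(-122\right) = \left(-15 - 5\right) \left(-122\right) = \left(-20\right) \left(-122\right) = 2440$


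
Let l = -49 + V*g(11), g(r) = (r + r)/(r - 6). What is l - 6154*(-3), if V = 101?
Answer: 94287/5 ≈ 18857.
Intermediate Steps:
g(r) = 2*r/(-6 + r) (g(r) = (2*r)/(-6 + r) = 2*r/(-6 + r))
l = 1977/5 (l = -49 + 101*(2*11/(-6 + 11)) = -49 + 101*(2*11/5) = -49 + 101*(2*11*(⅕)) = -49 + 101*(22/5) = -49 + 2222/5 = 1977/5 ≈ 395.40)
l - 6154*(-3) = 1977/5 - 6154*(-3) = 1977/5 - 1*(-18462) = 1977/5 + 18462 = 94287/5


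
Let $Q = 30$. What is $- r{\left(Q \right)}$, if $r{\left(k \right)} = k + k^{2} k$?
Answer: $-27030$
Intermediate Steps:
$r{\left(k \right)} = k + k^{3}$
$- r{\left(Q \right)} = - (30 + 30^{3}) = - (30 + 27000) = \left(-1\right) 27030 = -27030$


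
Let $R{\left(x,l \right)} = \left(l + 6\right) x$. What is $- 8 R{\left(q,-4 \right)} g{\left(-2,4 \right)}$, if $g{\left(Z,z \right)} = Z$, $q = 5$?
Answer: $160$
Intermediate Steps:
$R{\left(x,l \right)} = x \left(6 + l\right)$ ($R{\left(x,l \right)} = \left(6 + l\right) x = x \left(6 + l\right)$)
$- 8 R{\left(q,-4 \right)} g{\left(-2,4 \right)} = - 8 \cdot 5 \left(6 - 4\right) \left(-2\right) = - 8 \cdot 5 \cdot 2 \left(-2\right) = \left(-8\right) 10 \left(-2\right) = \left(-80\right) \left(-2\right) = 160$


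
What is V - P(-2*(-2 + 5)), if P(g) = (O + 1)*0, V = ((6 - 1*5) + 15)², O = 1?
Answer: 256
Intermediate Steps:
V = 256 (V = ((6 - 5) + 15)² = (1 + 15)² = 16² = 256)
P(g) = 0 (P(g) = (1 + 1)*0 = 2*0 = 0)
V - P(-2*(-2 + 5)) = 256 - 1*0 = 256 + 0 = 256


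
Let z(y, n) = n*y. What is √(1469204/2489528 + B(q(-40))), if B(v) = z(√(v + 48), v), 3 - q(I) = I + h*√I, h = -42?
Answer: √622382*√(367301 + 622382*√7*√(13 + 12*I*√10)*(43 + 84*I*√10))/622382 ≈ 35.412 + 57.05*I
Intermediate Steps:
q(I) = 3 - I + 42*√I (q(I) = 3 - (I - 42*√I) = 3 + (-I + 42*√I) = 3 - I + 42*√I)
B(v) = v*√(48 + v) (B(v) = v*√(v + 48) = v*√(48 + v))
√(1469204/2489528 + B(q(-40))) = √(1469204/2489528 + (3 - 1*(-40) + 42*√(-40))*√(48 + (3 - 1*(-40) + 42*√(-40)))) = √(1469204*(1/2489528) + (3 + 40 + 42*(2*I*√10))*√(48 + (3 + 40 + 42*(2*I*√10)))) = √(367301/622382 + (3 + 40 + 84*I*√10)*√(48 + (3 + 40 + 84*I*√10))) = √(367301/622382 + (43 + 84*I*√10)*√(48 + (43 + 84*I*√10))) = √(367301/622382 + (43 + 84*I*√10)*√(91 + 84*I*√10)) = √(367301/622382 + √(91 + 84*I*√10)*(43 + 84*I*√10))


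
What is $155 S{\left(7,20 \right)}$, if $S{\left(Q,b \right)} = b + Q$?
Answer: $4185$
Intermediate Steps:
$S{\left(Q,b \right)} = Q + b$
$155 S{\left(7,20 \right)} = 155 \left(7 + 20\right) = 155 \cdot 27 = 4185$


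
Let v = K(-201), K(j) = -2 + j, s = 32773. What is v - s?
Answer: -32976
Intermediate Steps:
v = -203 (v = -2 - 201 = -203)
v - s = -203 - 1*32773 = -203 - 32773 = -32976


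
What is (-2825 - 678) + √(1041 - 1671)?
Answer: -3503 + 3*I*√70 ≈ -3503.0 + 25.1*I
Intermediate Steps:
(-2825 - 678) + √(1041 - 1671) = -3503 + √(-630) = -3503 + 3*I*√70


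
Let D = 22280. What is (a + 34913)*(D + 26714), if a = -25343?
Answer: 468872580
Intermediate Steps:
(a + 34913)*(D + 26714) = (-25343 + 34913)*(22280 + 26714) = 9570*48994 = 468872580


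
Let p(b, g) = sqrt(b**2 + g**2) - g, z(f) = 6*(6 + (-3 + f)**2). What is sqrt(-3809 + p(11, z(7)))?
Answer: sqrt(-3941 + 11*sqrt(145)) ≈ 61.713*I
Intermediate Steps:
z(f) = 36 + 6*(-3 + f)**2
sqrt(-3809 + p(11, z(7))) = sqrt(-3809 + (sqrt(11**2 + (36 + 6*(-3 + 7)**2)**2) - (36 + 6*(-3 + 7)**2))) = sqrt(-3809 + (sqrt(121 + (36 + 6*4**2)**2) - (36 + 6*4**2))) = sqrt(-3809 + (sqrt(121 + (36 + 6*16)**2) - (36 + 6*16))) = sqrt(-3809 + (sqrt(121 + (36 + 96)**2) - (36 + 96))) = sqrt(-3809 + (sqrt(121 + 132**2) - 1*132)) = sqrt(-3809 + (sqrt(121 + 17424) - 132)) = sqrt(-3809 + (sqrt(17545) - 132)) = sqrt(-3809 + (11*sqrt(145) - 132)) = sqrt(-3809 + (-132 + 11*sqrt(145))) = sqrt(-3941 + 11*sqrt(145))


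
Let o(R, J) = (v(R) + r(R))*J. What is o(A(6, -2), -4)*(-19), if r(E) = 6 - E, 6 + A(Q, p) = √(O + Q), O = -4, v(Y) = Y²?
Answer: 3800 - 988*√2 ≈ 2402.8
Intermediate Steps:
A(Q, p) = -6 + √(-4 + Q)
o(R, J) = J*(6 + R² - R) (o(R, J) = (R² + (6 - R))*J = (6 + R² - R)*J = J*(6 + R² - R))
o(A(6, -2), -4)*(-19) = -4*(6 + (-6 + √(-4 + 6))² - (-6 + √(-4 + 6)))*(-19) = -4*(6 + (-6 + √2)² - (-6 + √2))*(-19) = -4*(6 + (-6 + √2)² + (6 - √2))*(-19) = -4*(12 + (-6 + √2)² - √2)*(-19) = (-48 - 4*(-6 + √2)² + 4*√2)*(-19) = 912 - 76*√2 + 76*(-6 + √2)²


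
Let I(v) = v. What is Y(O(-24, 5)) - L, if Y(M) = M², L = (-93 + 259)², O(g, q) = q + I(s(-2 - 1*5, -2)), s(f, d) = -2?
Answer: -27547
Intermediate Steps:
O(g, q) = -2 + q (O(g, q) = q - 2 = -2 + q)
L = 27556 (L = 166² = 27556)
Y(O(-24, 5)) - L = (-2 + 5)² - 1*27556 = 3² - 27556 = 9 - 27556 = -27547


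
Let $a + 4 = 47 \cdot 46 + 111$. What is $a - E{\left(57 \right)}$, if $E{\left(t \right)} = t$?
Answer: $2212$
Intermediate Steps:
$a = 2269$ ($a = -4 + \left(47 \cdot 46 + 111\right) = -4 + \left(2162 + 111\right) = -4 + 2273 = 2269$)
$a - E{\left(57 \right)} = 2269 - 57 = 2212$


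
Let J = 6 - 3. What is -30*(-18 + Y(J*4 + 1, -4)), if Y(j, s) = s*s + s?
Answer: 180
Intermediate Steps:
J = 3
Y(j, s) = s + s**2 (Y(j, s) = s**2 + s = s + s**2)
-30*(-18 + Y(J*4 + 1, -4)) = -30*(-18 - 4*(1 - 4)) = -30*(-18 - 4*(-3)) = -30*(-18 + 12) = -30*(-6) = 180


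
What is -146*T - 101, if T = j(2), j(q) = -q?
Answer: 191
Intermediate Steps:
T = -2 (T = -1*2 = -2)
-146*T - 101 = -146*(-2) - 101 = 292 - 101 = 191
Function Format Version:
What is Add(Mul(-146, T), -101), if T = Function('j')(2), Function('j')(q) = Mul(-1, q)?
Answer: 191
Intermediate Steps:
T = -2 (T = Mul(-1, 2) = -2)
Add(Mul(-146, T), -101) = Add(Mul(-146, -2), -101) = Add(292, -101) = 191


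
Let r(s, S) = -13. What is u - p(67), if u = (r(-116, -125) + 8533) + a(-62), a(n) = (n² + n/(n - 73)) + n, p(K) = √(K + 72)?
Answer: 1660832/135 - √139 ≈ 12291.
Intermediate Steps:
p(K) = √(72 + K)
a(n) = n + n² + n/(-73 + n) (a(n) = (n² + n/(-73 + n)) + n = n + n² + n/(-73 + n))
u = 1660832/135 (u = (-13 + 8533) - 62*(-72 + (-62)² - 72*(-62))/(-73 - 62) = 8520 - 62*(-72 + 3844 + 4464)/(-135) = 8520 - 62*(-1/135)*8236 = 8520 + 510632/135 = 1660832/135 ≈ 12302.)
u - p(67) = 1660832/135 - √(72 + 67) = 1660832/135 - √139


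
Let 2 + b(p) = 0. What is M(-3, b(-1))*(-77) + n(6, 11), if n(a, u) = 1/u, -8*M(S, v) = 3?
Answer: 2549/88 ≈ 28.966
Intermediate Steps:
b(p) = -2 (b(p) = -2 + 0 = -2)
M(S, v) = -3/8 (M(S, v) = -⅛*3 = -3/8)
M(-3, b(-1))*(-77) + n(6, 11) = -3/8*(-77) + 1/11 = 231/8 + 1/11 = 2549/88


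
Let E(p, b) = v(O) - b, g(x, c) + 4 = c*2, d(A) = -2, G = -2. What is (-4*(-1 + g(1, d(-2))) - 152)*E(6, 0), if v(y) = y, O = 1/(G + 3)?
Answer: -116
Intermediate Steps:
O = 1 (O = 1/(-2 + 3) = 1/1 = 1)
g(x, c) = -4 + 2*c (g(x, c) = -4 + c*2 = -4 + 2*c)
E(p, b) = 1 - b
(-4*(-1 + g(1, d(-2))) - 152)*E(6, 0) = (-4*(-1 + (-4 + 2*(-2))) - 152)*(1 - 1*0) = (-4*(-1 + (-4 - 4)) - 152)*(1 + 0) = (-4*(-1 - 8) - 152)*1 = (-4*(-9) - 152)*1 = (36 - 152)*1 = -116*1 = -116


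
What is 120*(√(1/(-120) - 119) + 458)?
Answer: 54960 + 2*I*√428430 ≈ 54960.0 + 1309.1*I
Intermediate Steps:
120*(√(1/(-120) - 119) + 458) = 120*(√(-1/120 - 119) + 458) = 120*(√(-14281/120) + 458) = 120*(I*√428430/60 + 458) = 120*(458 + I*√428430/60) = 54960 + 2*I*√428430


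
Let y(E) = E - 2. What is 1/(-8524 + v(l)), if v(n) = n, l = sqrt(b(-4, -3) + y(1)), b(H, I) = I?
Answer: -2131/18164645 - I/36329290 ≈ -0.00011732 - 2.7526e-8*I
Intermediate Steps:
y(E) = -2 + E
l = 2*I (l = sqrt(-3 + (-2 + 1)) = sqrt(-3 - 1) = sqrt(-4) = 2*I ≈ 2.0*I)
1/(-8524 + v(l)) = 1/(-8524 + 2*I) = (-8524 - 2*I)/72658580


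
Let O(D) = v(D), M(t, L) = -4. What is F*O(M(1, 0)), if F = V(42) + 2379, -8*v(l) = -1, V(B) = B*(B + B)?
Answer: 5907/8 ≈ 738.38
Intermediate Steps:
V(B) = 2*B² (V(B) = B*(2*B) = 2*B²)
v(l) = ⅛ (v(l) = -⅛*(-1) = ⅛)
O(D) = ⅛
F = 5907 (F = 2*42² + 2379 = 2*1764 + 2379 = 3528 + 2379 = 5907)
F*O(M(1, 0)) = 5907*(⅛) = 5907/8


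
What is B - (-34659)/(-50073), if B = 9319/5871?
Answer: 87715766/97992861 ≈ 0.89512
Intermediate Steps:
B = 9319/5871 (B = 9319*(1/5871) = 9319/5871 ≈ 1.5873)
B - (-34659)/(-50073) = 9319/5871 - (-34659)/(-50073) = 9319/5871 - (-34659)*(-1)/50073 = 9319/5871 - 1*11553/16691 = 9319/5871 - 11553/16691 = 87715766/97992861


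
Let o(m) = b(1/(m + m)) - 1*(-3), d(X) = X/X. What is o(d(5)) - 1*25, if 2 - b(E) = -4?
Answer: -16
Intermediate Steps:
b(E) = 6 (b(E) = 2 - 1*(-4) = 2 + 4 = 6)
d(X) = 1
o(m) = 9 (o(m) = 6 - 1*(-3) = 6 + 3 = 9)
o(d(5)) - 1*25 = 9 - 1*25 = 9 - 25 = -16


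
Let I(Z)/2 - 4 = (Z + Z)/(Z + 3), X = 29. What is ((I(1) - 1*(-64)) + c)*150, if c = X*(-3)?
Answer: -2100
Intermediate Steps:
I(Z) = 8 + 4*Z/(3 + Z) (I(Z) = 8 + 2*((Z + Z)/(Z + 3)) = 8 + 2*((2*Z)/(3 + Z)) = 8 + 2*(2*Z/(3 + Z)) = 8 + 4*Z/(3 + Z))
c = -87 (c = 29*(-3) = -87)
((I(1) - 1*(-64)) + c)*150 = ((12*(2 + 1)/(3 + 1) - 1*(-64)) - 87)*150 = ((12*3/4 + 64) - 87)*150 = ((12*(1/4)*3 + 64) - 87)*150 = ((9 + 64) - 87)*150 = (73 - 87)*150 = -14*150 = -2100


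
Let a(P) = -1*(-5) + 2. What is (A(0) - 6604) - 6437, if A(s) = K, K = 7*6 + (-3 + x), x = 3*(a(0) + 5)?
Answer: -12966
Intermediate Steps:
a(P) = 7 (a(P) = 5 + 2 = 7)
x = 36 (x = 3*(7 + 5) = 3*12 = 36)
K = 75 (K = 7*6 + (-3 + 36) = 42 + 33 = 75)
A(s) = 75
(A(0) - 6604) - 6437 = (75 - 6604) - 6437 = -6529 - 6437 = -12966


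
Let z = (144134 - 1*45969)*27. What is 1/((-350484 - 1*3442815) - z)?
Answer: -1/6443754 ≈ -1.5519e-7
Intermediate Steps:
z = 2650455 (z = (144134 - 45969)*27 = 98165*27 = 2650455)
1/((-350484 - 1*3442815) - z) = 1/((-350484 - 1*3442815) - 1*2650455) = 1/((-350484 - 3442815) - 2650455) = 1/(-3793299 - 2650455) = 1/(-6443754) = -1/6443754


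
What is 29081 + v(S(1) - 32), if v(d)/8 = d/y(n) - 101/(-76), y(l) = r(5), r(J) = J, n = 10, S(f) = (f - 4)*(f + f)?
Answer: 2757929/95 ≈ 29031.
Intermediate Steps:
S(f) = 2*f*(-4 + f) (S(f) = (-4 + f)*(2*f) = 2*f*(-4 + f))
y(l) = 5
v(d) = 202/19 + 8*d/5 (v(d) = 8*(d/5 - 101/(-76)) = 8*(d*(1/5) - 101*(-1/76)) = 8*(d/5 + 101/76) = 8*(101/76 + d/5) = 202/19 + 8*d/5)
29081 + v(S(1) - 32) = 29081 + (202/19 + 8*(2*1*(-4 + 1) - 32)/5) = 29081 + (202/19 + 8*(2*1*(-3) - 32)/5) = 29081 + (202/19 + 8*(-6 - 32)/5) = 29081 + (202/19 + (8/5)*(-38)) = 29081 + (202/19 - 304/5) = 29081 - 4766/95 = 2757929/95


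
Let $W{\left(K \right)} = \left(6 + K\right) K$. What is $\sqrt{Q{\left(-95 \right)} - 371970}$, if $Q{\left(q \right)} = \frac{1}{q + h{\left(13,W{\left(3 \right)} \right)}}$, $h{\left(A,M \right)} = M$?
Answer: $\frac{11 i \sqrt{3553697}}{34} \approx 609.89 i$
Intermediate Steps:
$W{\left(K \right)} = K \left(6 + K\right)$
$Q{\left(q \right)} = \frac{1}{27 + q}$ ($Q{\left(q \right)} = \frac{1}{q + 3 \left(6 + 3\right)} = \frac{1}{q + 3 \cdot 9} = \frac{1}{q + 27} = \frac{1}{27 + q}$)
$\sqrt{Q{\left(-95 \right)} - 371970} = \sqrt{\frac{1}{27 - 95} - 371970} = \sqrt{\frac{1}{-68} - 371970} = \sqrt{- \frac{1}{68} - 371970} = \sqrt{- \frac{25293961}{68}} = \frac{11 i \sqrt{3553697}}{34}$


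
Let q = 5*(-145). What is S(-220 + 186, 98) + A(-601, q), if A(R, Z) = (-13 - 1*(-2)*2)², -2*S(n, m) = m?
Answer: 32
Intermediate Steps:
S(n, m) = -m/2
q = -725
A(R, Z) = 81 (A(R, Z) = (-13 + 2*2)² = (-13 + 4)² = (-9)² = 81)
S(-220 + 186, 98) + A(-601, q) = -½*98 + 81 = -49 + 81 = 32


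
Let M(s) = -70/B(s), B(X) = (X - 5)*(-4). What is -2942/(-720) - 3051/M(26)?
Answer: -1316561/360 ≈ -3657.1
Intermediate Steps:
B(X) = 20 - 4*X (B(X) = (-5 + X)*(-4) = 20 - 4*X)
M(s) = -70/(20 - 4*s)
-2942/(-720) - 3051/M(26) = -2942/(-720) - 3051/(35/(2*(-5 + 26))) = -2942*(-1/720) - 3051/((35/2)/21) = 1471/360 - 3051/((35/2)*(1/21)) = 1471/360 - 3051/⅚ = 1471/360 - 3051*6/5 = 1471/360 - 18306/5 = -1316561/360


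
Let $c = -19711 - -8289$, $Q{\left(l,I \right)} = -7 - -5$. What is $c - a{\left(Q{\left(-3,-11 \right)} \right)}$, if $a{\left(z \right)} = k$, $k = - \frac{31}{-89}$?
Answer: $- \frac{1016589}{89} \approx -11422.0$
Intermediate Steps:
$Q{\left(l,I \right)} = -2$ ($Q{\left(l,I \right)} = -7 + 5 = -2$)
$k = \frac{31}{89}$ ($k = \left(-31\right) \left(- \frac{1}{89}\right) = \frac{31}{89} \approx 0.34831$)
$a{\left(z \right)} = \frac{31}{89}$
$c = -11422$ ($c = -19711 + 8289 = -11422$)
$c - a{\left(Q{\left(-3,-11 \right)} \right)} = -11422 - \frac{31}{89} = - \frac{1016589}{89}$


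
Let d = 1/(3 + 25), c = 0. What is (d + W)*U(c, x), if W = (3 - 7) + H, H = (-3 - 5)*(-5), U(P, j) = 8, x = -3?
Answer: 2018/7 ≈ 288.29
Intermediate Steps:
d = 1/28 ≈ 0.035714
H = 40 (H = -8*(-5) = 40)
W = 36 (W = (3 - 7) + 40 = -4 + 40 = 36)
(d + W)*U(c, x) = (1/28 + 36)*8 = (1009/28)*8 = 2018/7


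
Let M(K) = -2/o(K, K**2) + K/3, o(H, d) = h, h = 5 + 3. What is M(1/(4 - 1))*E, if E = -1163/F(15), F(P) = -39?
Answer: -5815/1404 ≈ -4.1417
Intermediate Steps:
h = 8
o(H, d) = 8
E = 1163/39 (E = -1163/(-39) = -1163*(-1/39) = 1163/39 ≈ 29.821)
M(K) = -1/4 + K/3 (M(K) = -2/8 + K/3 = -2*1/8 + K*(1/3) = -1/4 + K/3)
M(1/(4 - 1))*E = (-1/4 + 1/(3*(4 - 1)))*(1163/39) = (-1/4 + (1/3)/3)*(1163/39) = (-1/4 + (1/3)*(1/3))*(1163/39) = (-1/4 + 1/9)*(1163/39) = -5/36*1163/39 = -5815/1404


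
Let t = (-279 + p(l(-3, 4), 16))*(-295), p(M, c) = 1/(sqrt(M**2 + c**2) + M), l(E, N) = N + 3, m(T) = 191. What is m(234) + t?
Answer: 21121041/256 - 295*sqrt(305)/256 ≈ 82484.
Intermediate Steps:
l(E, N) = 3 + N
p(M, c) = 1/(M + sqrt(M**2 + c**2))
t = 82305 - 295/(7 + sqrt(305)) (t = (-279 + 1/((3 + 4) + sqrt((3 + 4)**2 + 16**2)))*(-295) = (-279 + 1/(7 + sqrt(7**2 + 256)))*(-295) = (-279 + 1/(7 + sqrt(49 + 256)))*(-295) = (-279 + 1/(7 + sqrt(305)))*(-295) = 82305 - 295/(7 + sqrt(305)) ≈ 82293.)
m(234) + t = 191 + (21072145/256 - 295*sqrt(305)/256) = 21121041/256 - 295*sqrt(305)/256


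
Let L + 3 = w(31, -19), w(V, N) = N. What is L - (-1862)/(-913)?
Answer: -21948/913 ≈ -24.039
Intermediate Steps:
L = -22 (L = -3 - 19 = -22)
L - (-1862)/(-913) = -22 - (-1862)/(-913) = -22 - (-1862)*(-1)/913 = -22 - 1*1862/913 = -22 - 1862/913 = -21948/913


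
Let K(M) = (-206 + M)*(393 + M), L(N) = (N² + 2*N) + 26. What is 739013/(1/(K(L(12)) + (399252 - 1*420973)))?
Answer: -21257708945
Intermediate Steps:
L(N) = 26 + N² + 2*N
739013/(1/(K(L(12)) + (399252 - 1*420973))) = 739013/(1/((-80958 + (26 + 12² + 2*12)² + 187*(26 + 12² + 2*12)) + (399252 - 1*420973))) = 739013/(1/((-80958 + (26 + 144 + 24)² + 187*(26 + 144 + 24)) + (399252 - 420973))) = 739013/(1/((-80958 + 194² + 187*194) - 21721)) = 739013/(1/((-80958 + 37636 + 36278) - 21721)) = 739013/(1/(-7044 - 21721)) = 739013/(1/(-28765)) = 739013/(-1/28765) = 739013*(-28765) = -21257708945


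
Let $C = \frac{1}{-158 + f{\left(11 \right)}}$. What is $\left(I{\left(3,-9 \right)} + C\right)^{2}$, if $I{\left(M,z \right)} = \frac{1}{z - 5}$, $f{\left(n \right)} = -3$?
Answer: $\frac{625}{103684} \approx 0.0060279$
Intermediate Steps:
$I{\left(M,z \right)} = \frac{1}{-5 + z}$
$C = - \frac{1}{161}$ ($C = \frac{1}{-158 - 3} = \frac{1}{-161} = - \frac{1}{161} \approx -0.0062112$)
$\left(I{\left(3,-9 \right)} + C\right)^{2} = \left(\frac{1}{-5 - 9} - \frac{1}{161}\right)^{2} = \left(\frac{1}{-14} - \frac{1}{161}\right)^{2} = \left(- \frac{1}{14} - \frac{1}{161}\right)^{2} = \left(- \frac{25}{322}\right)^{2} = \frac{625}{103684}$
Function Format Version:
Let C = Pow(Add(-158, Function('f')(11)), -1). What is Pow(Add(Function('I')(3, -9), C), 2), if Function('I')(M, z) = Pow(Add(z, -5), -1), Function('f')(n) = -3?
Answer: Rational(625, 103684) ≈ 0.0060279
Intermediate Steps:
Function('I')(M, z) = Pow(Add(-5, z), -1)
C = Rational(-1, 161) (C = Pow(Add(-158, -3), -1) = Pow(-161, -1) = Rational(-1, 161) ≈ -0.0062112)
Pow(Add(Function('I')(3, -9), C), 2) = Pow(Add(Pow(Add(-5, -9), -1), Rational(-1, 161)), 2) = Pow(Add(Pow(-14, -1), Rational(-1, 161)), 2) = Pow(Add(Rational(-1, 14), Rational(-1, 161)), 2) = Pow(Rational(-25, 322), 2) = Rational(625, 103684)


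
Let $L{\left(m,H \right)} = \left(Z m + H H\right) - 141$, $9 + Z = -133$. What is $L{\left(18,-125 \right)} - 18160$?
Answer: $-5232$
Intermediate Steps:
$Z = -142$ ($Z = -9 - 133 = -142$)
$L{\left(m,H \right)} = -141 + H^{2} - 142 m$ ($L{\left(m,H \right)} = \left(- 142 m + H H\right) - 141 = \left(- 142 m + H^{2}\right) - 141 = \left(H^{2} - 142 m\right) - 141 = -141 + H^{2} - 142 m$)
$L{\left(18,-125 \right)} - 18160 = \left(-141 + \left(-125\right)^{2} - 2556\right) - 18160 = \left(-141 + 15625 - 2556\right) - 18160 = 12928 - 18160 = -5232$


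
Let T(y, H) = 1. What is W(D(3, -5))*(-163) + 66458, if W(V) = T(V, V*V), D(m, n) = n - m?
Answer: 66295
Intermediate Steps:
W(V) = 1
W(D(3, -5))*(-163) + 66458 = 1*(-163) + 66458 = -163 + 66458 = 66295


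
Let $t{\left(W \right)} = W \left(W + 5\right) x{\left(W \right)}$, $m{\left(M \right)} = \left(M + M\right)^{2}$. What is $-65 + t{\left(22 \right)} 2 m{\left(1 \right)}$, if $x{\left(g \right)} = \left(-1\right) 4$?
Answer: $-19073$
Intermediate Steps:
$x{\left(g \right)} = -4$
$m{\left(M \right)} = 4 M^{2}$ ($m{\left(M \right)} = \left(2 M\right)^{2} = 4 M^{2}$)
$t{\left(W \right)} = - 4 W \left(5 + W\right)$ ($t{\left(W \right)} = W \left(W + 5\right) \left(-4\right) = W \left(5 + W\right) \left(-4\right) = - 4 W \left(5 + W\right)$)
$-65 + t{\left(22 \right)} 2 m{\left(1 \right)} = -65 + \left(-4\right) 22 \left(5 + 22\right) 2 \cdot 4 \cdot 1^{2} = -65 + \left(-4\right) 22 \cdot 27 \cdot 2 \cdot 4 \cdot 1 = -65 - 2376 \cdot 2 \cdot 4 = -65 - 19008 = -19073$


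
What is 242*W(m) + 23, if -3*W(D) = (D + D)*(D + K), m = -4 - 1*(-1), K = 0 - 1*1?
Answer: -1913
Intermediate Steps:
K = -1 (K = 0 - 1 = -1)
m = -3 (m = -4 + 1 = -3)
W(D) = -2*D*(-1 + D)/3 (W(D) = -(D + D)*(D - 1)/3 = -2*D*(-1 + D)/3)
242*W(m) + 23 = 242*((⅔)*(-3)*(1 - 1*(-3))) + 23 = 242*((⅔)*(-3)*(1 + 3)) + 23 = 242*((⅔)*(-3)*4) + 23 = 242*(-8) + 23 = -1936 + 23 = -1913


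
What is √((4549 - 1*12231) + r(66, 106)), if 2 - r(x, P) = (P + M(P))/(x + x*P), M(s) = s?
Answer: I*√95754314766/3531 ≈ 87.636*I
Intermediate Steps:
r(x, P) = 2 - 2*P/(x + P*x) (r(x, P) = 2 - (P + P)/(x + x*P) = 2 - 2*P/(x + P*x))
√((4549 - 1*12231) + r(66, 106)) = √((4549 - 1*12231) + 2*(66 - 1*106 + 106*66)/(66*(1 + 106))) = √((4549 - 12231) + 2*(1/66)*(66 - 106 + 6996)/107) = √(-7682 + 2*(1/66)*(1/107)*6956) = √(-7682 + 6956/3531) = √(-27118186/3531) = I*√95754314766/3531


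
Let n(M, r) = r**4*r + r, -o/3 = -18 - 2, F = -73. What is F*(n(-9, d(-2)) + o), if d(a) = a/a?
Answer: -4526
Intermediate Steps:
d(a) = 1
o = 60 (o = -3*(-18 - 2) = -3*(-20) = 60)
n(M, r) = r + r**5 (n(M, r) = r**5 + r = r + r**5)
F*(n(-9, d(-2)) + o) = -73*((1 + 1**5) + 60) = -73*((1 + 1) + 60) = -73*(2 + 60) = -73*62 = -4526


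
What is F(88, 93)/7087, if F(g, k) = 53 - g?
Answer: -35/7087 ≈ -0.0049386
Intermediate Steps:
F(88, 93)/7087 = (53 - 1*88)/7087 = (53 - 88)*(1/7087) = -35*1/7087 = -35/7087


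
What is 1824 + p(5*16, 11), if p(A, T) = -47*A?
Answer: -1936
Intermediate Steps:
1824 + p(5*16, 11) = 1824 - 235*16 = 1824 - 47*80 = 1824 - 3760 = -1936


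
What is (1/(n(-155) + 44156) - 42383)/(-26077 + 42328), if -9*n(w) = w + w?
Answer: -16856312453/6463250214 ≈ -2.6080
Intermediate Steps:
n(w) = -2*w/9 (n(w) = -(w + w)/9 = -2*w/9)
(1/(n(-155) + 44156) - 42383)/(-26077 + 42328) = (1/(-2/9*(-155) + 44156) - 42383)/(-26077 + 42328) = (1/(310/9 + 44156) - 42383)/16251 = (1/(397714/9) - 42383)*(1/16251) = (9/397714 - 42383)*(1/16251) = -16856312453/397714*1/16251 = -16856312453/6463250214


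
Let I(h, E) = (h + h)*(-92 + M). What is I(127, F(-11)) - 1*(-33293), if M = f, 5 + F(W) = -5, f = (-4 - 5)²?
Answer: 30499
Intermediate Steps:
f = 81 (f = (-9)² = 81)
F(W) = -10 (F(W) = -5 - 5 = -10)
M = 81
I(h, E) = -22*h (I(h, E) = (h + h)*(-92 + 81) = (2*h)*(-11) = -22*h)
I(127, F(-11)) - 1*(-33293) = -22*127 - 1*(-33293) = -2794 + 33293 = 30499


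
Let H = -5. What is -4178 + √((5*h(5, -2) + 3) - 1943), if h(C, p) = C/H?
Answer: -4178 + I*√1945 ≈ -4178.0 + 44.102*I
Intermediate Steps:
h(C, p) = -C/5 (h(C, p) = C/(-5) = C*(-⅕) = -C/5)
-4178 + √((5*h(5, -2) + 3) - 1943) = -4178 + √((5*(-⅕*5) + 3) - 1943) = -4178 + √((5*(-1) + 3) - 1943) = -4178 + √((-5 + 3) - 1943) = -4178 + √(-2 - 1943) = -4178 + √(-1945) = -4178 + I*√1945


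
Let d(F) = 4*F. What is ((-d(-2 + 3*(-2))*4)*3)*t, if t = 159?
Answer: 61056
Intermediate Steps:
((-d(-2 + 3*(-2))*4)*3)*t = ((-4*(-2 + 3*(-2))*4)*3)*159 = ((-4*(-2 - 6)*4)*3)*159 = ((-4*(-8)*4)*3)*159 = ((-1*(-32)*4)*3)*159 = ((32*4)*3)*159 = (128*3)*159 = 384*159 = 61056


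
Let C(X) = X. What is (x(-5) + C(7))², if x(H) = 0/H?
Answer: 49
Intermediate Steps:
x(H) = 0
(x(-5) + C(7))² = (0 + 7)² = 7² = 49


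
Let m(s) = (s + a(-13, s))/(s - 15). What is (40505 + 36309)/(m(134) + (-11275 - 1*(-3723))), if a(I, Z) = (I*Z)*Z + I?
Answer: -9140866/1131995 ≈ -8.0750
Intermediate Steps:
a(I, Z) = I + I*Z² (a(I, Z) = I*Z² + I = I + I*Z²)
m(s) = (-13 + s - 13*s²)/(-15 + s) (m(s) = (s - 13*(1 + s²))/(s - 15) = (s + (-13 - 13*s²))/(-15 + s) = (-13 + s - 13*s²)/(-15 + s))
(40505 + 36309)/(m(134) + (-11275 - 1*(-3723))) = (40505 + 36309)/((-13 + 134 - 13*134²)/(-15 + 134) + (-11275 - 1*(-3723))) = 76814/((-13 + 134 - 13*17956)/119 + (-11275 + 3723)) = 76814/((-13 + 134 - 233428)/119 - 7552) = 76814/((1/119)*(-233307) - 7552) = 76814/(-233307/119 - 7552) = 76814/(-1131995/119) = 76814*(-119/1131995) = -9140866/1131995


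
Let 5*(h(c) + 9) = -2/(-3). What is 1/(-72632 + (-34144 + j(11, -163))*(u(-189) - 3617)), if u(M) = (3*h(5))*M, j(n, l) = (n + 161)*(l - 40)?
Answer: -1/97474856 ≈ -1.0259e-8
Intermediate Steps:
h(c) = -133/15 (h(c) = -9 + (-2/(-3))/5 = -9 + (-2*(-⅓))/5 = -9 + (⅕)*(⅔) = -9 + 2/15 = -133/15)
j(n, l) = (-40 + l)*(161 + n) (j(n, l) = (161 + n)*(-40 + l) = (-40 + l)*(161 + n))
u(M) = -133*M/5 (u(M) = (3*(-133/15))*M = -133*M/5)
1/(-72632 + (-34144 + j(11, -163))*(u(-189) - 3617)) = 1/(-72632 + (-34144 + (-6440 - 40*11 + 161*(-163) - 163*11))*(-133/5*(-189) - 3617)) = 1/(-72632 + (-34144 + (-6440 - 440 - 26243 - 1793))*(25137/5 - 3617)) = 1/(-72632 + (-34144 - 34916)*(7052/5)) = 1/(-72632 - 69060*7052/5) = 1/(-72632 - 97402224) = 1/(-97474856) = -1/97474856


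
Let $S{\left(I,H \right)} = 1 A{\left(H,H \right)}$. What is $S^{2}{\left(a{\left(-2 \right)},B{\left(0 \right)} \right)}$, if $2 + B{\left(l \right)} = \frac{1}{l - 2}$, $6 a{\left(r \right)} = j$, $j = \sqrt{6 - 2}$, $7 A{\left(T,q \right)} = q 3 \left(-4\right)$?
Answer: $\frac{900}{49} \approx 18.367$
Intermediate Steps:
$A{\left(T,q \right)} = - \frac{12 q}{7}$ ($A{\left(T,q \right)} = \frac{q 3 \left(-4\right)}{7} = \frac{3 q \left(-4\right)}{7} = \frac{\left(-12\right) q}{7} = - \frac{12 q}{7}$)
$j = 2$ ($j = \sqrt{4} = 2$)
$a{\left(r \right)} = \frac{1}{3}$ ($a{\left(r \right)} = \frac{1}{6} \cdot 2 = \frac{1}{3}$)
$B{\left(l \right)} = -2 + \frac{1}{-2 + l}$ ($B{\left(l \right)} = -2 + \frac{1}{l - 2} = -2 + \frac{1}{-2 + l}$)
$S{\left(I,H \right)} = - \frac{12 H}{7}$ ($S{\left(I,H \right)} = 1 \left(- \frac{12 H}{7}\right) = - \frac{12 H}{7}$)
$S^{2}{\left(a{\left(-2 \right)},B{\left(0 \right)} \right)} = \left(- \frac{12 \frac{5 - 0}{-2 + 0}}{7}\right)^{2} = \left(- \frac{12 \frac{5 + 0}{-2}}{7}\right)^{2} = \left(- \frac{12 \left(\left(- \frac{1}{2}\right) 5\right)}{7}\right)^{2} = \left(\left(- \frac{12}{7}\right) \left(- \frac{5}{2}\right)\right)^{2} = \left(\frac{30}{7}\right)^{2} = \frac{900}{49}$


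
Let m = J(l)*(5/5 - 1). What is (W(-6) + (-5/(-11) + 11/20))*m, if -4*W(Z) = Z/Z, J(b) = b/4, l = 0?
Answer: 0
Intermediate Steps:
J(b) = b/4 (J(b) = b*(¼) = b/4)
m = 0 (m = ((¼)*0)*(5/5 - 1) = 0*(5*(⅕) - 1) = 0*(1 - 1) = 0*0 = 0)
W(Z) = -¼ (W(Z) = -Z/(4*Z) = -¼*1 = -¼)
(W(-6) + (-5/(-11) + 11/20))*m = (-¼ + (-5/(-11) + 11/20))*0 = (-¼ + (-5*(-1/11) + 11*(1/20)))*0 = (-¼ + (5/11 + 11/20))*0 = (-¼ + 221/220)*0 = (83/110)*0 = 0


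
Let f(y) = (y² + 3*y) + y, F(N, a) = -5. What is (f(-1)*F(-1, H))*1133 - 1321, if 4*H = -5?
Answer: 15674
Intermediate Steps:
H = -5/4 (H = (¼)*(-5) = -5/4 ≈ -1.2500)
f(y) = y² + 4*y
(f(-1)*F(-1, H))*1133 - 1321 = (-(4 - 1)*(-5))*1133 - 1321 = (-1*3*(-5))*1133 - 1321 = -3*(-5)*1133 - 1321 = 15*1133 - 1321 = 16995 - 1321 = 15674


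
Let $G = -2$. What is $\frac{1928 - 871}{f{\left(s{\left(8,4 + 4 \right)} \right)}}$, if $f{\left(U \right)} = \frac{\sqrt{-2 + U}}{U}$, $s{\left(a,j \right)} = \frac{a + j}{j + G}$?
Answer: $\frac{4228 \sqrt{6}}{3} \approx 3452.1$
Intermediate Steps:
$s{\left(a,j \right)} = \frac{a + j}{-2 + j}$ ($s{\left(a,j \right)} = \frac{a + j}{j - 2} = \frac{a + j}{-2 + j}$)
$f{\left(U \right)} = \frac{\sqrt{-2 + U}}{U}$
$\frac{1928 - 871}{f{\left(s{\left(8,4 + 4 \right)} \right)}} = \frac{1928 - 871}{\frac{1}{\frac{1}{-2 + \left(4 + 4\right)} \left(8 + \left(4 + 4\right)\right)} \sqrt{-2 + \frac{8 + \left(4 + 4\right)}{-2 + \left(4 + 4\right)}}} = \frac{1928 - 871}{\frac{1}{\frac{1}{-2 + 8} \left(8 + 8\right)} \sqrt{-2 + \frac{8 + 8}{-2 + 8}}} = \frac{1057}{\frac{1}{\frac{1}{6} \cdot 16} \sqrt{-2 + \frac{1}{6} \cdot 16}} = \frac{1057}{\frac{1}{\frac{8}{3}} \sqrt{-2 + \frac{8}{3}}} = \frac{1057}{\frac{3}{8} \sqrt{\frac{2}{3}}} = \frac{1057}{\frac{3}{8} \frac{\sqrt{6}}{3}} = \frac{1057}{\frac{1}{8} \sqrt{6}} = 1057 \frac{4 \sqrt{6}}{3} = \frac{4228 \sqrt{6}}{3}$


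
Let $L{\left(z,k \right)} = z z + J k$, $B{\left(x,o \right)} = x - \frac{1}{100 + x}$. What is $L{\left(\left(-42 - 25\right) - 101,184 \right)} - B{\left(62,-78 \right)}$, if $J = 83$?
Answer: $\frac{7036309}{162} \approx 43434.0$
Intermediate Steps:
$L{\left(z,k \right)} = z^{2} + 83 k$ ($L{\left(z,k \right)} = z z + 83 k = z^{2} + 83 k$)
$L{\left(\left(-42 - 25\right) - 101,184 \right)} - B{\left(62,-78 \right)} = \left(\left(\left(-42 - 25\right) - 101\right)^{2} + 83 \cdot 184\right) - \frac{-1 + 62^{2} + 100 \cdot 62}{100 + 62} = \left(\left(-67 - 101\right)^{2} + 15272\right) - \frac{-1 + 3844 + 6200}{162} = \left(\left(-168\right)^{2} + 15272\right) - \frac{1}{162} \cdot 10043 = \left(28224 + 15272\right) - \frac{10043}{162} = 43496 - \frac{10043}{162} = \frac{7036309}{162}$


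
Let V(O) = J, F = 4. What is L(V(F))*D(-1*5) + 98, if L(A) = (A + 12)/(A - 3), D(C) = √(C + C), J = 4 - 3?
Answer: 98 - 13*I*√10/2 ≈ 98.0 - 20.555*I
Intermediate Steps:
J = 1
D(C) = √2*√C (D(C) = √(2*C) = √2*√C)
V(O) = 1
L(A) = (12 + A)/(-3 + A)
L(V(F))*D(-1*5) + 98 = ((12 + 1)/(-3 + 1))*(√2*√(-1*5)) + 98 = (13/(-2))*(√2*√(-5)) + 98 = (-½*13)*(√2*(I*√5)) + 98 = -13*I*√10/2 + 98 = 98 - 13*I*√10/2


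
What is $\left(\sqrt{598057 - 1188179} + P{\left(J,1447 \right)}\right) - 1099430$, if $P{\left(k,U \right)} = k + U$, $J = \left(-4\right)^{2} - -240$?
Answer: $-1097727 + i \sqrt{590122} \approx -1.0977 \cdot 10^{6} + 768.19 i$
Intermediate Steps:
$J = 256$ ($J = 16 + 240 = 256$)
$P{\left(k,U \right)} = U + k$
$\left(\sqrt{598057 - 1188179} + P{\left(J,1447 \right)}\right) - 1099430 = \left(\sqrt{598057 - 1188179} + \left(1447 + 256\right)\right) - 1099430 = \left(\sqrt{-590122} + 1703\right) - 1099430 = \left(i \sqrt{590122} + 1703\right) - 1099430 = \left(1703 + i \sqrt{590122}\right) - 1099430 = -1097727 + i \sqrt{590122}$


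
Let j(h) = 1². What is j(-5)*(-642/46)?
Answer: -321/23 ≈ -13.957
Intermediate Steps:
j(h) = 1
j(-5)*(-642/46) = 1*(-642/46) = 1*(-642*1/46) = 1*(-321/23) = -321/23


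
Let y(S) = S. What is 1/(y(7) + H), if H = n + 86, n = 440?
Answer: 1/533 ≈ 0.0018762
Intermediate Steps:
H = 526 (H = 440 + 86 = 526)
1/(y(7) + H) = 1/(7 + 526) = 1/533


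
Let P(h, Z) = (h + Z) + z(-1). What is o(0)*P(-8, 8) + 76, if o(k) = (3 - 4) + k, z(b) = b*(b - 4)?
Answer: 71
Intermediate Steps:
z(b) = b*(-4 + b)
o(k) = -1 + k
P(h, Z) = 5 + Z + h (P(h, Z) = (h + Z) - (-4 - 1) = (Z + h) - 1*(-5) = (Z + h) + 5 = 5 + Z + h)
o(0)*P(-8, 8) + 76 = (-1 + 0)*(5 + 8 - 8) + 76 = -1*5 + 76 = -5 + 76 = 71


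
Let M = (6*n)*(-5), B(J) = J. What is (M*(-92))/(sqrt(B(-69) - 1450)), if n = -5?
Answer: 13800*I*sqrt(31)/217 ≈ 354.08*I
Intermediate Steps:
M = 150 (M = (6*(-5))*(-5) = -30*(-5) = 150)
(M*(-92))/(sqrt(B(-69) - 1450)) = (150*(-92))/(sqrt(-69 - 1450)) = -13800*(-I*sqrt(31)/217) = -(-13800)*I*sqrt(31)/217 = 13800*I*sqrt(31)/217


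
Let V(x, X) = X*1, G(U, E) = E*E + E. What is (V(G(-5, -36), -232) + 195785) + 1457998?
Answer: 1653551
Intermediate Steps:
G(U, E) = E + E**2 (G(U, E) = E**2 + E = E + E**2)
V(x, X) = X
(V(G(-5, -36), -232) + 195785) + 1457998 = (-232 + 195785) + 1457998 = 195553 + 1457998 = 1653551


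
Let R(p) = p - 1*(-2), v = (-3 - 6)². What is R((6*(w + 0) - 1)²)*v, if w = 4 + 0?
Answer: 43011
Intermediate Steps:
w = 4
v = 81 (v = (-9)² = 81)
R(p) = 2 + p (R(p) = p + 2 = 2 + p)
R((6*(w + 0) - 1)²)*v = (2 + (6*(4 + 0) - 1)²)*81 = (2 + (6*4 - 1)²)*81 = (2 + (24 - 1)²)*81 = (2 + 23²)*81 = (2 + 529)*81 = 531*81 = 43011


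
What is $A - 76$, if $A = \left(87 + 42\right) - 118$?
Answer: $-65$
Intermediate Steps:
$A = 11$ ($A = 129 - 118 = 11$)
$A - 76 = 11 - 76 = -65$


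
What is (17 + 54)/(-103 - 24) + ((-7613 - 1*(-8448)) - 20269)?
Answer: -2468189/127 ≈ -19435.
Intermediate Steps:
(17 + 54)/(-103 - 24) + ((-7613 - 1*(-8448)) - 20269) = 71/(-127) + ((-7613 + 8448) - 20269) = 71*(-1/127) + (835 - 20269) = -71/127 - 19434 = -2468189/127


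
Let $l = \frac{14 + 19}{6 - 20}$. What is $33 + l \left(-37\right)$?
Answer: $\frac{1683}{14} \approx 120.21$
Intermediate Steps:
$l = - \frac{33}{14}$ ($l = \frac{33}{-14} = 33 \left(- \frac{1}{14}\right) = - \frac{33}{14} \approx -2.3571$)
$33 + l \left(-37\right) = 33 - - \frac{1221}{14} = 33 + \frac{1221}{14} = \frac{1683}{14}$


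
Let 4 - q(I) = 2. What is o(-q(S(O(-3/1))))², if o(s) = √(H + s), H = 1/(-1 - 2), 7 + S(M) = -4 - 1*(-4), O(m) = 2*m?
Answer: -7/3 ≈ -2.3333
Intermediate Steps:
S(M) = -7 (S(M) = -7 + (-4 - 1*(-4)) = -7 + (-4 + 4) = -7 + 0 = -7)
H = -⅓ (H = 1/(-3) = -⅓ ≈ -0.33333)
q(I) = 2 (q(I) = 4 - 1*2 = 4 - 2 = 2)
o(s) = √(-⅓ + s)
o(-q(S(O(-3/1))))² = (√(-3 + 9*(-1*2))/3)² = (√(-3 + 9*(-2))/3)² = (√(-3 - 18)/3)² = (√(-21)/3)² = ((I*√21)/3)² = (I*√21/3)² = -7/3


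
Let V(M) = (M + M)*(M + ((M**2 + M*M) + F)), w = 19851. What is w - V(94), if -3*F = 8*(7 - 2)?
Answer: -9952951/3 ≈ -3.3177e+6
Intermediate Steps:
F = -40/3 (F = -8*(7 - 2)/3 = -8*5/3 = -1/3*40 = -40/3 ≈ -13.333)
V(M) = 2*M*(-40/3 + M + 2*M**2) (V(M) = (M + M)*(M + ((M**2 + M*M) - 40/3)) = (2*M)*(M + ((M**2 + M**2) - 40/3)) = (2*M)*(M + (2*M**2 - 40/3)) = (2*M)*(M + (-40/3 + 2*M**2)) = (2*M)*(-40/3 + M + 2*M**2) = 2*M*(-40/3 + M + 2*M**2))
w - V(94) = 19851 - 2*94*(-40 + 3*94 + 6*94**2)/3 = 19851 - 2*94*(-40 + 282 + 6*8836)/3 = 19851 - 2*94*(-40 + 282 + 53016)/3 = 19851 - 2*94*53258/3 = 19851 - 1*10012504/3 = 19851 - 10012504/3 = -9952951/3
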